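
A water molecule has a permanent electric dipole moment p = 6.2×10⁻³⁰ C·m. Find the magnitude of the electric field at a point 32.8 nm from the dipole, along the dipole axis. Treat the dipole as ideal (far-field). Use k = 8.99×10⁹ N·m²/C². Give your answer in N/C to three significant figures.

On the dipole axis E = 2kp/r³.
E = 2·(8.99×10⁹)(6.20×10⁻³⁰) / (3.28×10⁻⁸)³ = 3159 N/C.

E ≈ 3160 N/C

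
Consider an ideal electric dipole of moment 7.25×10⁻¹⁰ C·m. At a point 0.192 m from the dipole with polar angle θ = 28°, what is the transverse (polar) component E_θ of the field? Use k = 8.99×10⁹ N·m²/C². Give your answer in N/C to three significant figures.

For a dipole, E_θ = (kp sinθ)/r³.
kp/r³ = (8.99×10⁹)(7.25×10⁻¹⁰)/(0.192)³ = 920.9 N/C.
E_θ = 920.9·sin28° = 432.3 N/C.

E_θ ≈ 432 N/C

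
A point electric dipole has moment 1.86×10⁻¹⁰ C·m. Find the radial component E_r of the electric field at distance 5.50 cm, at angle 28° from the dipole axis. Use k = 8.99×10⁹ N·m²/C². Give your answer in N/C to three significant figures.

For a dipole, E_r = (2kp cosθ)/r³.
kp/r³ = (8.99×10⁹)(1.86×10⁻¹⁰)/(0.0550)³ = 1.005×10⁴ N/C.
E_r = 2·1.005×10⁴·cos28° = 1.775×10⁴ N/C.

E_r ≈ 1.77×10⁴ N/C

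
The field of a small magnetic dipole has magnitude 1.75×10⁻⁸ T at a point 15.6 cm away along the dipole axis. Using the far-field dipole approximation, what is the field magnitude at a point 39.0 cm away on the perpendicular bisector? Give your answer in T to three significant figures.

B ≈ 5.60×10⁻¹⁰ T

Dipole fields scale as 1/r³ in the far field.
The axial field is twice the equatorial field at the same r, so the geometry factor is 1/2.
B₂ = B₁ · (1/2) · (r₁/r₂)³ = 1.75×10⁻⁸ · 0.5 · (15.6/39.0)³.
(r₁/r₂)³ = (0.4)³ = 0.064.
B₂ ≈ 5.600×10⁻¹⁰ T.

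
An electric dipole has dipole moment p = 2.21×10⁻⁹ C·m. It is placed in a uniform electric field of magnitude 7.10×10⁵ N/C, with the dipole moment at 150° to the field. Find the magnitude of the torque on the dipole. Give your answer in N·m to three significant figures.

τ ≈ 7.85×10⁻⁴ N·m

Torque on an electric dipole: τ = pE sinθ.
τ = (2.21×10⁻⁹)(7.10×10⁵)·sin150° = 7.845×10⁻⁴ N·m.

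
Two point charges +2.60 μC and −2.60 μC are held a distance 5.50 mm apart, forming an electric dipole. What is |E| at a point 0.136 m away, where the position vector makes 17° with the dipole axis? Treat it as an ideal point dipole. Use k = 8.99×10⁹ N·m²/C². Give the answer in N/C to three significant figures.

Dipole moment p = qd = (2.60×10⁻⁶ C)(0.00550 m) = 1.43×10⁻⁸ C·m.
At angle θ the dipole field magnitude is E = (kp/r³)·√(1 + 3cos²θ).
kp/r³ = (8.99×10⁹)(1.43×10⁻⁸) / (0.136)³ = 5.111×10⁴ N/C.
√(1 + 3cos²17°) = √(1 + 3·0.9145) = √3.7436 ≈ 1.9348.
E ≈ 5.111×10⁴ × 1.935 = 9.888×10⁴ N/C.

E ≈ 9.89×10⁴ N/C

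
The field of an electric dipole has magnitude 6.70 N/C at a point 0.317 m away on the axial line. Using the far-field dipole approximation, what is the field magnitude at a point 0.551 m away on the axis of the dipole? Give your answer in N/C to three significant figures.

Dipole fields scale as 1/r³ in the far field; the geometry is the same at both points.
E₂ = E₁ · (r₁/r₂)³ = 6.70 · (0.317/0.551)³.
(r₁/r₂)³ = (0.5753)³ = 0.1904.
E₂ ≈ 1.276 N/C.

E ≈ 1.28 N/C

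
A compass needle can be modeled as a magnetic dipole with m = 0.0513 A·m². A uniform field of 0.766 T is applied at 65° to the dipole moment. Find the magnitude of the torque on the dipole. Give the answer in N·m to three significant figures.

τ ≈ 0.0356 N·m

Torque on a magnetic dipole: τ = mB sinθ.
τ = (0.0513)(0.766)·sin65° = 0.03561 N·m.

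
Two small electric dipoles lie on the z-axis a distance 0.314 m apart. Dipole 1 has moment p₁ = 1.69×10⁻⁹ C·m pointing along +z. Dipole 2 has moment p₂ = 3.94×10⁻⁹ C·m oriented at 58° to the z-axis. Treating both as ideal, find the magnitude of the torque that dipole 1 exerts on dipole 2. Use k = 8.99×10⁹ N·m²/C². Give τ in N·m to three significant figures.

τ ≈ 3.28×10⁻⁶ N·m

The second dipole sits on the axis of the first, so the field there is axial: E₁ = 2kp₁/r³ along +z.
E₁ = 2(8.99×10⁹)(1.69×10⁻⁹)/(0.314)³ = 981.5 N/C.
Torque on the second dipole: τ = p₂ E₁ sinθ.
τ = (3.94×10⁻⁹)(981.5)·sin58° = 3.279×10⁻⁶ N·m.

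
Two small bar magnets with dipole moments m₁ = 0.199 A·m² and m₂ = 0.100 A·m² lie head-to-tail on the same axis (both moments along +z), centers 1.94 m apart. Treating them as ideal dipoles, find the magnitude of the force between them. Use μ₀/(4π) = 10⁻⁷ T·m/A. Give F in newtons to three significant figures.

F ≈ 8.43×10⁻¹⁰ N

On-axis B of dipole 1: B = (μ₀/4π)·2m₁/r³. Force on dipole 2: F = m₂·dB/dr.
dB/dr = −(μ₀/4π)·6m₁/r⁴, so |F| = (μ₀/4π)·6m₁m₂/r⁴.
F = 6(10⁻⁷)(0.199)(0.100)/(1.94)⁴ = 8.429×10⁻¹⁰ N.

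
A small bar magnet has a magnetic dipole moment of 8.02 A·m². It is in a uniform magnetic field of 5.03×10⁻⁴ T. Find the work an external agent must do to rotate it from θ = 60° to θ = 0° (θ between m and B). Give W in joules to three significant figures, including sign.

W_ext = ΔU = −mB cosθ₂ + mB cosθ₁ = mB(cosθ₁ − cosθ₂).
W = (8.02)(5.03×10⁻⁴)·(cos60° − cos0°) = (0.004034)·(-0.5000) = -0.002017 J.

W ≈ -0.00202 J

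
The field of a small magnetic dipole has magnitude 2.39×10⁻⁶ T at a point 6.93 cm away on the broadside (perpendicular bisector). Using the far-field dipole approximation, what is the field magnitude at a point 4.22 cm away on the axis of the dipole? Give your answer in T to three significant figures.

Dipole fields scale as 1/r³ in the far field.
The axial field is twice the equatorial field at the same r, so the geometry factor is 2/1.
B₂ = B₁ · (2/1) · (r₁/r₂)³ = 2.39×10⁻⁶ · 2 · (6.93/4.22)³.
(r₁/r₂)³ = (1.642)³ = 4.429.
B₂ ≈ 2.117×10⁻⁵ T.

B ≈ 2.12×10⁻⁵ T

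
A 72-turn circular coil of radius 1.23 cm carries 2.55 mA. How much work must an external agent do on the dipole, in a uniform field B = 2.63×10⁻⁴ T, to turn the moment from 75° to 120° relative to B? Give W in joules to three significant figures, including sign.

m = NIA = NIπa² = 72·(0.00255)·π·(0.0123)² = 8.726×10⁻⁵ A·m².
W_ext = ΔU = −mB cosθ₂ + mB cosθ₁ = mB(cosθ₁ − cosθ₂).
W = (8.726×10⁻⁵)(2.63×10⁻⁴)·(cos75° − cos120°) = (2.295×10⁻⁸)·(+0.7588) = 1.741×10⁻⁸ J.

W ≈ 1.74×10⁻⁸ J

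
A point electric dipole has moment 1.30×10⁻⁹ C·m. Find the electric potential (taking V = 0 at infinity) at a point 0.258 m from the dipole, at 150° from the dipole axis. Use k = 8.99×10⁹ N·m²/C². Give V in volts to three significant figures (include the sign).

V ≈ -152 V

The dipole potential is V = kp cosθ / r².
V = (8.99×10⁹)(1.30×10⁻⁹)·cos150° / (0.258)² = -152.1 V.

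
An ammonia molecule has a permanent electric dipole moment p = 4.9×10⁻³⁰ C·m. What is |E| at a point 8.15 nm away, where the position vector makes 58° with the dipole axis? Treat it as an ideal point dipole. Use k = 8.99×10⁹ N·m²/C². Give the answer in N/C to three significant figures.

At angle θ the dipole field magnitude is E = (kp/r³)·√(1 + 3cos²θ).
kp/r³ = (8.99×10⁹)(4.90×10⁻³⁰) / (8.15×10⁻⁹)³ = 8.137×10⁴ N/C.
√(1 + 3cos²58°) = √(1 + 3·0.2808) = √1.8424 ≈ 1.3574.
E ≈ 8.137×10⁴ × 1.357 = 1.105×10⁵ N/C.

E ≈ 1.10×10⁵ N/C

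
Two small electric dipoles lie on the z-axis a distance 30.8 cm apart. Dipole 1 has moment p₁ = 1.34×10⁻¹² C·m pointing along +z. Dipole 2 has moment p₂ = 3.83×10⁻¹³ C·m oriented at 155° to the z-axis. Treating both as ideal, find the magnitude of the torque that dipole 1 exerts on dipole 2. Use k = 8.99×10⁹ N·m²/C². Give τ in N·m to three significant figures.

τ ≈ 1.33×10⁻¹³ N·m

The second dipole sits on the axis of the first, so the field there is axial: E₁ = 2kp₁/r³ along +z.
E₁ = 2(8.99×10⁹)(1.34×10⁻¹²)/(0.308)³ = 0.8246 N/C.
Torque on the second dipole: τ = p₂ E₁ sinθ.
τ = (3.83×10⁻¹³)(0.8246)·sin155° = 1.335×10⁻¹³ N·m.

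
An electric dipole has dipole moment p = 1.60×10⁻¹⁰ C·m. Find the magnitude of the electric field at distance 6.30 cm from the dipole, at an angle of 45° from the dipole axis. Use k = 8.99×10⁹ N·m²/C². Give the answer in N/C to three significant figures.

At angle θ the dipole field magnitude is E = (kp/r³)·√(1 + 3cos²θ).
kp/r³ = (8.99×10⁹)(1.60×10⁻¹⁰) / (0.0630)³ = 5753 N/C.
√(1 + 3cos²45°) = √(1 + 3·0.5000) = √2.5000 ≈ 1.5811.
E ≈ 5753 × 1.581 = 9096 N/C.

E ≈ 9100 N/C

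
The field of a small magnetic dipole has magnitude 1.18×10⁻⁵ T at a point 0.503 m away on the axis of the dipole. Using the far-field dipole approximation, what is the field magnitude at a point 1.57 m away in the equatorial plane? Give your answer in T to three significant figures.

B ≈ 1.94×10⁻⁷ T

Dipole fields scale as 1/r³ in the far field.
The axial field is twice the equatorial field at the same r, so the geometry factor is 1/2.
B₂ = B₁ · (1/2) · (r₁/r₂)³ = 1.18×10⁻⁵ · 0.5 · (0.503/1.57)³.
(r₁/r₂)³ = (0.3204)³ = 0.03289.
B₂ ≈ 1.940×10⁻⁷ T.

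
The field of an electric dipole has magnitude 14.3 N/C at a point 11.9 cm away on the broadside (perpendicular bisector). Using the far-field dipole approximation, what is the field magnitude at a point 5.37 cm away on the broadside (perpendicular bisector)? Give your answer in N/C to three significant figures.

Dipole fields scale as 1/r³ in the far field; the geometry is the same at both points.
E₂ = E₁ · (r₁/r₂)³ = 14.3 · (11.9/5.37)³.
(r₁/r₂)³ = (2.216)³ = 10.88.
E₂ ≈ 155.6 N/C.

E ≈ 156 N/C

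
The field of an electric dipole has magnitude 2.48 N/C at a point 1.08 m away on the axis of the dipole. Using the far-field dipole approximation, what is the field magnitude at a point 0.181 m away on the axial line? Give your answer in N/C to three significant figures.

Dipole fields scale as 1/r³ in the far field; the geometry is the same at both points.
E₂ = E₁ · (r₁/r₂)³ = 2.48 · (1.08/0.181)³.
(r₁/r₂)³ = (5.967)³ = 212.4.
E₂ ≈ 526.9 N/C.

E ≈ 527 N/C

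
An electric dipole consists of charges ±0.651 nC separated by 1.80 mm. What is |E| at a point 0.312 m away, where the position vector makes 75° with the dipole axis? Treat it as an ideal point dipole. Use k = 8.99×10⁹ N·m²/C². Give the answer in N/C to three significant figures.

E ≈ 0.380 N/C

Dipole moment p = qd = (6.51×10⁻¹⁰ C)(0.00180 m) = 1.172×10⁻¹² C·m.
At angle θ the dipole field magnitude is E = (kp/r³)·√(1 + 3cos²θ).
kp/r³ = (8.99×10⁹)(1.172×10⁻¹²) / (0.312)³ = 0.3469 N/C.
√(1 + 3cos²75°) = √(1 + 3·0.0670) = √1.2010 ≈ 1.0959.
E ≈ 0.3469 × 1.096 = 0.3802 N/C.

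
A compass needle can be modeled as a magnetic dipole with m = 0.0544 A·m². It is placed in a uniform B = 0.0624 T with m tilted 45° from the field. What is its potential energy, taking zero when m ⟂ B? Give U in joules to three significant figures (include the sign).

U ≈ -0.00240 J

U = −m·B = −mB cosθ.
U = −(0.0544)(0.0624)·cos45° = -0.002400 J.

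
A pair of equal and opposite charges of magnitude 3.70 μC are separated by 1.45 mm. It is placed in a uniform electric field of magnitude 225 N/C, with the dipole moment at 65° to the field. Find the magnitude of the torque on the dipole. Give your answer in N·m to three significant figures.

τ ≈ 1.09×10⁻⁶ N·m

Dipole moment p = qd = (3.70×10⁻⁶ C)(0.00145 m) = 5.365×10⁻⁹ C·m.
Torque on an electric dipole: τ = pE sinθ.
τ = (5.365×10⁻⁹)(225)·sin65° = 1.094×10⁻⁶ N·m.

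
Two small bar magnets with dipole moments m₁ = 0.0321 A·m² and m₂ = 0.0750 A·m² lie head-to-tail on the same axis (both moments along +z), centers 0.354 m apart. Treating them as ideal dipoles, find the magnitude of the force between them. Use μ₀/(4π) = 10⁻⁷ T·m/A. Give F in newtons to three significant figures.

On-axis B of dipole 1: B = (μ₀/4π)·2m₁/r³. Force on dipole 2: F = m₂·dB/dr.
dB/dr = −(μ₀/4π)·6m₁/r⁴, so |F| = (μ₀/4π)·6m₁m₂/r⁴.
F = 6(10⁻⁷)(0.0321)(0.0750)/(0.354)⁴ = 9.198×10⁻⁸ N.

F ≈ 9.20×10⁻⁸ N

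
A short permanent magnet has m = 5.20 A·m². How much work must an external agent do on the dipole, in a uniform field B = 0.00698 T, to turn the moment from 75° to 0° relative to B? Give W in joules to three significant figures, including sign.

W ≈ -0.0269 J

W_ext = ΔU = −mB cosθ₂ + mB cosθ₁ = mB(cosθ₁ − cosθ₂).
W = (5.20)(0.00698)·(cos75° − cos0°) = (0.03630)·(-0.7412) = -0.02690 J.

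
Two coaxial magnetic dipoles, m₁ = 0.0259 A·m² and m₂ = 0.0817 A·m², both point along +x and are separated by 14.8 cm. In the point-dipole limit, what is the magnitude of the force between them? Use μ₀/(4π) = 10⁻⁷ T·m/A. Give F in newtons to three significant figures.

On-axis B of dipole 1: B = (μ₀/4π)·2m₁/r³. Force on dipole 2: F = m₂·dB/dr.
dB/dr = −(μ₀/4π)·6m₁/r⁴, so |F| = (μ₀/4π)·6m₁m₂/r⁴.
F = 6(10⁻⁷)(0.0259)(0.0817)/(0.148)⁴ = 2.646×10⁻⁶ N.

F ≈ 2.65×10⁻⁶ N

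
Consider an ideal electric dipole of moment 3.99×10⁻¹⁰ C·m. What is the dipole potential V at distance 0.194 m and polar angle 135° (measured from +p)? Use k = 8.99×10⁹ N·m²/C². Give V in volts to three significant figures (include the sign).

V ≈ -67.4 V

The dipole potential is V = kp cosθ / r².
V = (8.99×10⁹)(3.99×10⁻¹⁰)·cos135° / (0.194)² = -67.39 V.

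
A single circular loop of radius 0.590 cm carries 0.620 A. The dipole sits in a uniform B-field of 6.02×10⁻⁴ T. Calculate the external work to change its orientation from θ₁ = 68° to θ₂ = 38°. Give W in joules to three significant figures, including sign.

Magnetic moment m = IA = Iπa² = (0.620)·π·(0.00590)² = 6.78×10⁻⁵ A·m².
W_ext = ΔU = −mB cosθ₂ + mB cosθ₁ = mB(cosθ₁ − cosθ₂).
W = (6.78×10⁻⁵)(6.02×10⁻⁴)·(cos68° − cos38°) = (4.082×10⁻⁸)·(-0.4134) = -1.687×10⁻⁸ J.

W ≈ -1.69×10⁻⁸ J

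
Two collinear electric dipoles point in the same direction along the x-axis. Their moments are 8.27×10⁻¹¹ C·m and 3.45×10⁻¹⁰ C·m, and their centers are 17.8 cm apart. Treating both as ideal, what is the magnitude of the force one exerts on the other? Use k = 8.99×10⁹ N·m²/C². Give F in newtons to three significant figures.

On-axis field of dipole 1 at distance r: E = 2kp₁/r³. Force on dipole 2 is F = p₂·dE/dr (gradient along axis).
dE/dr = −6kp₁/r⁴, so |F| = 6kp₁p₂/r⁴ (attractive for aligned moments).
F = 6(8.99×10⁹)(8.27×10⁻¹¹)(3.45×10⁻¹⁰)/(0.178)⁴ = 1.533×10⁻⁶ N.

F ≈ 1.53×10⁻⁶ N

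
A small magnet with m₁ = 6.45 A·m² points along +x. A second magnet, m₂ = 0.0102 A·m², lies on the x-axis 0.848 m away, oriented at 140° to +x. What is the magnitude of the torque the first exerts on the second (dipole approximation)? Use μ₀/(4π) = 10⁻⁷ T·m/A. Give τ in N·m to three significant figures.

τ ≈ 1.39×10⁻⁸ N·m

Dipole B is on the axis of dipole A, so B₁ there is axial: B₁ = (μ₀/4π)·2m₁/r³ along +x.
B₁ = 2(10⁻⁷)(6.45)/(0.848)³ = 2.115×10⁻⁶ T.
τ = m₂ B₁ sinθ.
τ = (0.0102)(2.115×10⁻⁶)·sin140° = 1.387×10⁻⁸ N·m.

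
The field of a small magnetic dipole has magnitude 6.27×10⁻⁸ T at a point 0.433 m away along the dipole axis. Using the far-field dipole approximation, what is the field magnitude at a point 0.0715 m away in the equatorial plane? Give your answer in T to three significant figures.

B ≈ 6.96×10⁻⁶ T

Dipole fields scale as 1/r³ in the far field.
The axial field is twice the equatorial field at the same r, so the geometry factor is 1/2.
B₂ = B₁ · (1/2) · (r₁/r₂)³ = 6.27×10⁻⁸ · 0.5 · (0.433/0.0715)³.
(r₁/r₂)³ = (6.056)³ = 222.1.
B₂ ≈ 6.963×10⁻⁶ T.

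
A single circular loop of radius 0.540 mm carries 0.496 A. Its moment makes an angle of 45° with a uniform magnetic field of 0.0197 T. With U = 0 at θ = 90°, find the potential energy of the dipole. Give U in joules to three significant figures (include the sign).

U ≈ -6.33×10⁻⁹ J

Magnetic moment m = IA = Iπa² = (0.496)·π·(5.40×10⁻⁴)² = 4.544×10⁻⁷ A·m².
U = −m·B = −mB cosθ.
U = −(4.544×10⁻⁷)(0.0197)·cos45° = -6.330×10⁻⁹ J.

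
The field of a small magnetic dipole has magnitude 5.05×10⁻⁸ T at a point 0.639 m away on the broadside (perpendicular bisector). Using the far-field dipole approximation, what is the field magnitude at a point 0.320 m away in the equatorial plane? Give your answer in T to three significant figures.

B ≈ 4.02×10⁻⁷ T

Dipole fields scale as 1/r³ in the far field; the geometry is the same at both points.
B₂ = B₁ · (r₁/r₂)³ = 5.05×10⁻⁸ · (0.639/0.320)³.
(r₁/r₂)³ = (1.997)³ = 7.963.
B₂ ≈ 4.021×10⁻⁷ T.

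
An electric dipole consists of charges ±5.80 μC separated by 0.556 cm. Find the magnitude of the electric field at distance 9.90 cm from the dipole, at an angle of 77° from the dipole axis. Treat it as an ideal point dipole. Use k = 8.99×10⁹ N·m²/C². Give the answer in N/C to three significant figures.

Dipole moment p = qd = (5.80×10⁻⁶ C)(0.00556 m) = 3.225×10⁻⁸ C·m.
At angle θ the dipole field magnitude is E = (kp/r³)·√(1 + 3cos²θ).
kp/r³ = (8.99×10⁹)(3.225×10⁻⁸) / (0.0990)³ = 2.988×10⁵ N/C.
√(1 + 3cos²77°) = √(1 + 3·0.0506) = √1.1518 ≈ 1.0732.
E ≈ 2.988×10⁵ × 1.073 = 3.207×10⁵ N/C.

E ≈ 3.21×10⁵ N/C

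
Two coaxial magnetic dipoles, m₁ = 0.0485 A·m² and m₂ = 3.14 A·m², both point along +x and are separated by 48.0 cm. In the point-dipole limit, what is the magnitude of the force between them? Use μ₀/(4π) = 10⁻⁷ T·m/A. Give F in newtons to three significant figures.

F ≈ 1.72×10⁻⁶ N

On-axis B of dipole 1: B = (μ₀/4π)·2m₁/r³. Force on dipole 2: F = m₂·dB/dr.
dB/dr = −(μ₀/4π)·6m₁/r⁴, so |F| = (μ₀/4π)·6m₁m₂/r⁴.
F = 6(10⁻⁷)(0.0485)(3.14)/(0.480)⁴ = 1.721×10⁻⁶ N.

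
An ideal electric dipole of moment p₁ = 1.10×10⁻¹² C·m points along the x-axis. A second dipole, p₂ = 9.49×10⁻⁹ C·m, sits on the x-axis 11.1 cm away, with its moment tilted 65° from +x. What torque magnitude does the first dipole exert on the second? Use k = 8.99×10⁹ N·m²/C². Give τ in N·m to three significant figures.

The second dipole sits on the axis of the first, so the field there is axial: E₁ = 2kp₁/r³ along +x.
E₁ = 2(8.99×10⁹)(1.10×10⁻¹²)/(0.111)³ = 14.46 N/C.
Torque on the second dipole: τ = p₂ E₁ sinθ.
τ = (9.49×10⁻⁹)(14.46)·sin65° = 1.244×10⁻⁷ N·m.

τ ≈ 1.24×10⁻⁷ N·m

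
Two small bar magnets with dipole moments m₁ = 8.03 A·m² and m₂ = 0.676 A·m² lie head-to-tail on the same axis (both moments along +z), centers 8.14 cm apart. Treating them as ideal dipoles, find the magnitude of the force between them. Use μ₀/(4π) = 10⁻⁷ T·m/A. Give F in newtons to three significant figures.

F ≈ 0.0742 N

On-axis B of dipole 1: B = (μ₀/4π)·2m₁/r³. Force on dipole 2: F = m₂·dB/dr.
dB/dr = −(μ₀/4π)·6m₁/r⁴, so |F| = (μ₀/4π)·6m₁m₂/r⁴.
F = 6(10⁻⁷)(8.03)(0.676)/(0.0814)⁴ = 0.07418 N.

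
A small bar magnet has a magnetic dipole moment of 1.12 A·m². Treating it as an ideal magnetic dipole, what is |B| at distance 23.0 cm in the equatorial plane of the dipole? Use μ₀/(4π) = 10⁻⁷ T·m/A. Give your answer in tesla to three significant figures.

In the equatorial plane B = (μ₀/4π)·m/r³ (half the axial value).
B = (10⁻⁷)·(1.12) / (0.230)³ = 9.205×10⁻⁶ T.

B ≈ 9.21×10⁻⁶ T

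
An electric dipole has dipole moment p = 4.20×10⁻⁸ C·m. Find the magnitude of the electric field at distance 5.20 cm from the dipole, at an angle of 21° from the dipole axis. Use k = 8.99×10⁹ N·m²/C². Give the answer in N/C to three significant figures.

E ≈ 5.11×10⁶ N/C

At angle θ the dipole field magnitude is E = (kp/r³)·√(1 + 3cos²θ).
kp/r³ = (8.99×10⁹)(4.20×10⁻⁸) / (0.0520)³ = 2.685×10⁶ N/C.
√(1 + 3cos²21°) = √(1 + 3·0.8716) = √3.6147 ≈ 1.9012.
E ≈ 2.685×10⁶ × 1.901 = 5.105×10⁶ N/C.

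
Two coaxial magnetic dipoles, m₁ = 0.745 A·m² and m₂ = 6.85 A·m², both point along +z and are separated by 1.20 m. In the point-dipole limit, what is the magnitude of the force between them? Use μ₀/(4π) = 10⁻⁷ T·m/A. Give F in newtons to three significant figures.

F ≈ 1.48×10⁻⁶ N

On-axis B of dipole 1: B = (μ₀/4π)·2m₁/r³. Force on dipole 2: F = m₂·dB/dr.
dB/dr = −(μ₀/4π)·6m₁/r⁴, so |F| = (μ₀/4π)·6m₁m₂/r⁴.
F = 6(10⁻⁷)(0.745)(6.85)/(1.20)⁴ = 1.477×10⁻⁶ N.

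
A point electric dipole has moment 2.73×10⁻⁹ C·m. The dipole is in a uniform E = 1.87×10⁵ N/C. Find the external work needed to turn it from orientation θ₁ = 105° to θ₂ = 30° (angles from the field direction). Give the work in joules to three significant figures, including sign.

W ≈ -5.74×10⁻⁴ J

W_ext = ΔU = U(θ₂) − U(θ₁) = −pE cosθ₂ − (−pE cosθ₁) = pE(cosθ₁ − cosθ₂).
W = (2.73×10⁻⁹)(1.87×10⁵)·(cos105° − cos30°) = (5.105×10⁻⁴)·(-1.1248) = -5.742×10⁻⁴ J.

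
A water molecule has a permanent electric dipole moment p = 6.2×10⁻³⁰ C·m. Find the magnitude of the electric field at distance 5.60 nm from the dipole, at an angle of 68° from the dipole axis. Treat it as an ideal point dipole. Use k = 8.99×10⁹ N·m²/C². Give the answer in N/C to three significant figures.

At angle θ the dipole field magnitude is E = (kp/r³)·√(1 + 3cos²θ).
kp/r³ = (8.99×10⁹)(6.20×10⁻³⁰) / (5.60×10⁻⁹)³ = 3.174×10⁵ N/C.
√(1 + 3cos²68°) = √(1 + 3·0.1403) = √1.4210 ≈ 1.1921.
E ≈ 3.174×10⁵ × 1.192 = 3.783×10⁵ N/C.

E ≈ 3.78×10⁵ N/C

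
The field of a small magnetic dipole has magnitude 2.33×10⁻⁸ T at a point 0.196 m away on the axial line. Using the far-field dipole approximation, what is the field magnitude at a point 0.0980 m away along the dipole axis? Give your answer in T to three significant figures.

B ≈ 1.86×10⁻⁷ T

Dipole fields scale as 1/r³ in the far field; the geometry is the same at both points.
B₂ = B₁ · (r₁/r₂)³ = 2.33×10⁻⁸ · (0.196/0.0980)³.
(r₁/r₂)³ = (2)³ = 8.
B₂ ≈ 1.864×10⁻⁷ T.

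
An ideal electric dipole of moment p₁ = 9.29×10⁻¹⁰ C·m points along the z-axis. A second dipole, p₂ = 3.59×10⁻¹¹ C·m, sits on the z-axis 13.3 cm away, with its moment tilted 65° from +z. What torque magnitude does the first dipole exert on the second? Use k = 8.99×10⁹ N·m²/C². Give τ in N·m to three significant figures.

The second dipole sits on the axis of the first, so the field there is axial: E₁ = 2kp₁/r³ along +z.
E₁ = 2(8.99×10⁹)(9.29×10⁻¹⁰)/(0.133)³ = 7100 N/C.
Torque on the second dipole: τ = p₂ E₁ sinθ.
τ = (3.59×10⁻¹¹)(7100)·sin65° = 2.310×10⁻⁷ N·m.

τ ≈ 2.31×10⁻⁷ N·m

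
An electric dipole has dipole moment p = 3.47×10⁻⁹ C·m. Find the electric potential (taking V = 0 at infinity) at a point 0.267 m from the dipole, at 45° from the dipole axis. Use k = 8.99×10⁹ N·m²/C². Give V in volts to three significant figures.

V ≈ 309 V

The dipole potential is V = kp cosθ / r².
V = (8.99×10⁹)(3.47×10⁻⁹)·cos45° / (0.267)² = 309.4 V.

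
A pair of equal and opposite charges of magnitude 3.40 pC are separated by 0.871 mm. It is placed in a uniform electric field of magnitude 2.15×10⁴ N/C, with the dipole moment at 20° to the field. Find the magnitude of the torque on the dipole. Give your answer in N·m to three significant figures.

τ ≈ 2.18×10⁻¹¹ N·m

Dipole moment p = qd = (3.40×10⁻¹² C)(8.71×10⁻⁴ m) = 2.961×10⁻¹⁵ C·m.
Torque on an electric dipole: τ = pE sinθ.
τ = (2.961×10⁻¹⁵)(2.15×10⁴)·sin20° = 2.177×10⁻¹¹ N·m.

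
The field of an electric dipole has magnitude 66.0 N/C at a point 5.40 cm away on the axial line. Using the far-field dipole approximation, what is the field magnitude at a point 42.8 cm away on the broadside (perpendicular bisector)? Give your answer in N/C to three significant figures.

E ≈ 0.0663 N/C

Dipole fields scale as 1/r³ in the far field.
The axial field is twice the equatorial field at the same r, so the geometry factor is 1/2.
E₂ = E₁ · (1/2) · (r₁/r₂)³ = 66.0 · 0.5 · (5.40/42.8)³.
(r₁/r₂)³ = (0.1262)³ = 0.002008.
E₂ ≈ 0.06628 N/C.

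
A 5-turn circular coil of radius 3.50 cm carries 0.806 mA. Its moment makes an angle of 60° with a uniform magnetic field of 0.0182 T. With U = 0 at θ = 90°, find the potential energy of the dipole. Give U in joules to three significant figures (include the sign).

U ≈ -1.41×10⁻⁷ J

m = NIA = NIπa² = 5·(8.06×10⁻⁴)·π·(0.0350)² = 1.551×10⁻⁵ A·m².
U = −m·B = −mB cosθ.
U = −(1.551×10⁻⁵)(0.0182)·cos60° = -1.411×10⁻⁷ J.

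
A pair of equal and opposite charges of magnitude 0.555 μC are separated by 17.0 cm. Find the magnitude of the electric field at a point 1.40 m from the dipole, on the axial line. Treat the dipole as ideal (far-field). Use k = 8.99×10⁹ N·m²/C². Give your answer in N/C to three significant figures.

E ≈ 618 N/C

Dipole moment p = qd = (5.55×10⁻⁷ C)(0.170 m) = 9.435×10⁻⁸ C·m.
On the dipole axis E = 2kp/r³.
E = 2·(8.99×10⁹)(9.435×10⁻⁸) / (1.40)³ = 618.2 N/C.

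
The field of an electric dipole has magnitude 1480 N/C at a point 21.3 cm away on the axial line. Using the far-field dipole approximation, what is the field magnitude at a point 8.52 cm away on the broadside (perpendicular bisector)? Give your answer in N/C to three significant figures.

E ≈ 1.16×10⁴ N/C

Dipole fields scale as 1/r³ in the far field.
The axial field is twice the equatorial field at the same r, so the geometry factor is 1/2.
E₂ = E₁ · (1/2) · (r₁/r₂)³ = 1480 · 0.5 · (21.3/8.52)³.
(r₁/r₂)³ = (2.5)³ = 15.63.
E₂ ≈ 1.156×10⁴ N/C.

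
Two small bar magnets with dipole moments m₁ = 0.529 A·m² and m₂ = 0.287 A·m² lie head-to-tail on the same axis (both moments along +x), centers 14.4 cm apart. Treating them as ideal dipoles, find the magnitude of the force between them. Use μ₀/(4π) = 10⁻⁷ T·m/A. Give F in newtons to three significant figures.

F ≈ 2.12×10⁻⁴ N

On-axis B of dipole 1: B = (μ₀/4π)·2m₁/r³. Force on dipole 2: F = m₂·dB/dr.
dB/dr = −(μ₀/4π)·6m₁/r⁴, so |F| = (μ₀/4π)·6m₁m₂/r⁴.
F = 6(10⁻⁷)(0.529)(0.287)/(0.144)⁴ = 2.119×10⁻⁴ N.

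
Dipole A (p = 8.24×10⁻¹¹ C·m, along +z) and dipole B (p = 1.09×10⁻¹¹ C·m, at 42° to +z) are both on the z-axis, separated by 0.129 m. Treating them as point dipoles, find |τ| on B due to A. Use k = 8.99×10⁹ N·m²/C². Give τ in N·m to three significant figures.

τ ≈ 5.03×10⁻⁹ N·m

The second dipole sits on the axis of the first, so the field there is axial: E₁ = 2kp₁/r³ along +z.
E₁ = 2(8.99×10⁹)(8.24×10⁻¹¹)/(0.129)³ = 690.2 N/C.
Torque on the second dipole: τ = p₂ E₁ sinθ.
τ = (1.09×10⁻¹¹)(690.2)·sin42° = 5.034×10⁻⁹ N·m.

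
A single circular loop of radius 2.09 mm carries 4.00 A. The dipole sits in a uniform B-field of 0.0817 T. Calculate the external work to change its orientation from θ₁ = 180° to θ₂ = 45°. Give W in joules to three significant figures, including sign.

W ≈ -7.66×10⁻⁶ J

Magnetic moment m = IA = Iπa² = (4.00)·π·(0.00209)² = 5.489×10⁻⁵ A·m².
W_ext = ΔU = −mB cosθ₂ + mB cosθ₁ = mB(cosθ₁ − cosθ₂).
W = (5.489×10⁻⁵)(0.0817)·(cos180° − cos45°) = (4.485×10⁻⁶)·(-1.7071) = -7.656×10⁻⁶ J.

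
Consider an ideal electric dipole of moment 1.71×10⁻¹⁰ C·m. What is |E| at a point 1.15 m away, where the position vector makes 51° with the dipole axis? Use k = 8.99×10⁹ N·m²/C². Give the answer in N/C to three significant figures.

E ≈ 1.50 N/C

At angle θ the dipole field magnitude is E = (kp/r³)·√(1 + 3cos²θ).
kp/r³ = (8.99×10⁹)(1.71×10⁻¹⁰) / (1.15)³ = 1.011 N/C.
√(1 + 3cos²51°) = √(1 + 3·0.3960) = √2.1881 ≈ 1.4792.
E ≈ 1.011 × 1.479 = 1.495 N/C.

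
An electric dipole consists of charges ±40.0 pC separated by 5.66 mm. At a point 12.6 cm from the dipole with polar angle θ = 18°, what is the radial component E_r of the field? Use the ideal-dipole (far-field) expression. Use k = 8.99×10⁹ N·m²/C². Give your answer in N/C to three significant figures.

Dipole moment p = qd = (4.00×10⁻¹¹ C)(0.00566 m) = 2.264×10⁻¹³ C·m.
For a dipole, E_r = (2kp cosθ)/r³.
kp/r³ = (8.99×10⁹)(2.264×10⁻¹³)/(0.126)³ = 1.017 N/C.
E_r = 2·1.017·cos18° = 1.935 N/C.

E_r ≈ 1.94 N/C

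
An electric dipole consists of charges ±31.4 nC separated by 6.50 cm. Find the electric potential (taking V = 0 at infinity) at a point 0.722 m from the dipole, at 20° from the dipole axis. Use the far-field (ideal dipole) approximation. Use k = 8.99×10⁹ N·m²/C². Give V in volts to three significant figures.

V ≈ 33.1 V

Dipole moment p = qd = (3.14×10⁻⁸ C)(0.0650 m) = 2.041×10⁻⁹ C·m.
The dipole potential is V = kp cosθ / r².
V = (8.99×10⁹)(2.041×10⁻⁹)·cos20° / (0.722)² = 33.08 V.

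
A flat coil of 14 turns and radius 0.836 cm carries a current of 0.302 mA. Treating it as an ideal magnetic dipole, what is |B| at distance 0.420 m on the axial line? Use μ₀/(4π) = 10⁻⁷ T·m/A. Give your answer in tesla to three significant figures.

m = NIA = NIπa² = 14·(3.02×10⁻⁴)·π·(0.00836)² = 9.283×10⁻⁷ A·m².
On axis B = (μ₀/4π)·2m/r³.
B = 2·(10⁻⁷)·(9.283×10⁻⁷) / (0.420)³ = 2.506×10⁻¹² T.

B ≈ 2.51×10⁻¹² T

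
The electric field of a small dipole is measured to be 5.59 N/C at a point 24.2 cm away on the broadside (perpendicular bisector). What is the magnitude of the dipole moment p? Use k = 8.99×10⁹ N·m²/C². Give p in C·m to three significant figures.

p ≈ 8.81×10⁻¹² C·m

In the equatorial plane E = kp/r³, so p = Er³/(k).
p = (5.59)·(0.242)³ / (8.99×10⁹) = 8.812×10⁻¹² C·m.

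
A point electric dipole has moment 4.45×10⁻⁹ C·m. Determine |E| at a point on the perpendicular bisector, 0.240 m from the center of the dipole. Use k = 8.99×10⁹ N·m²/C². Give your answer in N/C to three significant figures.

E ≈ 2890 N/C

On the perpendicular bisector E = kp/r³ (half the axial value at the same distance).
E = (8.99×10⁹)(4.45×10⁻⁹) / (0.240)³ = 2894 N/C.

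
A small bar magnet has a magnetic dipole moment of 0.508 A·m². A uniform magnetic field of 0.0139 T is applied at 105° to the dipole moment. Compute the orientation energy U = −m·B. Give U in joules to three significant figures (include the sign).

U ≈ 0.00183 J

U = −m·B = −mB cosθ.
U = −(0.508)(0.0139)·cos105° = 0.001828 J.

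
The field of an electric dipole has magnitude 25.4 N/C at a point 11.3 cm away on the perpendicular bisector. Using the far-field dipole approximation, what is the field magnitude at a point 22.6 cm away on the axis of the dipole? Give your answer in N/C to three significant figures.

E ≈ 6.35 N/C

Dipole fields scale as 1/r³ in the far field.
The axial field is twice the equatorial field at the same r, so the geometry factor is 2/1.
E₂ = E₁ · (2/1) · (r₁/r₂)³ = 25.4 · 2 · (11.3/22.6)³.
(r₁/r₂)³ = (0.5)³ = 0.125.
E₂ ≈ 6.350 N/C.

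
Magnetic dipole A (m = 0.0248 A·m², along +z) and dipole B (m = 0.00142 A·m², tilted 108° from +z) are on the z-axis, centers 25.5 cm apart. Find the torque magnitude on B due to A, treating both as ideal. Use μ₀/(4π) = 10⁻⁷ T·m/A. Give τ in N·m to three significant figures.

τ ≈ 4.04×10⁻¹⁰ N·m

Dipole B is on the axis of dipole A, so B₁ there is axial: B₁ = (μ₀/4π)·2m₁/r³ along +z.
B₁ = 2(10⁻⁷)(0.0248)/(0.255)³ = 2.991×10⁻⁷ T.
τ = m₂ B₁ sinθ.
τ = (0.00142)(2.991×10⁻⁷)·sin108° = 4.040×10⁻¹⁰ N·m.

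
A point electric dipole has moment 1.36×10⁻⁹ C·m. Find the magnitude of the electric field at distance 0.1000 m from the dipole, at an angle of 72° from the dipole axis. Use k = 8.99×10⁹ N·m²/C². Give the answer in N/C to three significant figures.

E ≈ 1.39×10⁴ N/C

At angle θ the dipole field magnitude is E = (kp/r³)·√(1 + 3cos²θ).
kp/r³ = (8.99×10⁹)(1.36×10⁻⁹) / (0.100)³ = 1.223×10⁴ N/C.
√(1 + 3cos²72°) = √(1 + 3·0.0955) = √1.2865 ≈ 1.1342.
E ≈ 1.223×10⁴ × 1.134 = 1.387×10⁴ N/C.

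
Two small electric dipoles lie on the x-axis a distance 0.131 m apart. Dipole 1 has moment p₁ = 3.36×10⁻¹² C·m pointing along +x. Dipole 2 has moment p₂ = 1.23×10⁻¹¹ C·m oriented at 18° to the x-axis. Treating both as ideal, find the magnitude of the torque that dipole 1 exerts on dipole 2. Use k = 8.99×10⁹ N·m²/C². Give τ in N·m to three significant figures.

The second dipole sits on the axis of the first, so the field there is axial: E₁ = 2kp₁/r³ along +x.
E₁ = 2(8.99×10⁹)(3.36×10⁻¹²)/(0.131)³ = 26.87 N/C.
Torque on the second dipole: τ = p₂ E₁ sinθ.
τ = (1.23×10⁻¹¹)(26.87)·sin18° = 1.021×10⁻¹⁰ N·m.

τ ≈ 1.02×10⁻¹⁰ N·m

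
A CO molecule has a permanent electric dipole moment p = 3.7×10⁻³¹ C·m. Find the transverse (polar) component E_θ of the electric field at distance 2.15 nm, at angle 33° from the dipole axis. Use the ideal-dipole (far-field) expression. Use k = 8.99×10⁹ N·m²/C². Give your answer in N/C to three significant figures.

For a dipole, E_θ = (kp sinθ)/r³.
kp/r³ = (8.99×10⁹)(3.70×10⁻³¹)/(2.15×10⁻⁹)³ = 3.347×10⁵ N/C.
E_θ = 3.347×10⁵·sin33° = 1.823×10⁵ N/C.

E_θ ≈ 1.82×10⁵ N/C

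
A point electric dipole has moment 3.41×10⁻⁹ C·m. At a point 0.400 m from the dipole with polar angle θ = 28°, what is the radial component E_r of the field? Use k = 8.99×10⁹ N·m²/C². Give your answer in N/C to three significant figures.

For a dipole, E_r = (2kp cosθ)/r³.
kp/r³ = (8.99×10⁹)(3.41×10⁻⁹)/(0.400)³ = 479.0 N/C.
E_r = 2·479.0·cos28° = 845.9 N/C.

E_r ≈ 846 N/C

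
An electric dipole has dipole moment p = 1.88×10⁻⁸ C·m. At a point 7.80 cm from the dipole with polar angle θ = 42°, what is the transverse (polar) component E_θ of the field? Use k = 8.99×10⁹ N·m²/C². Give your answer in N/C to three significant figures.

For a dipole, E_θ = (kp sinθ)/r³.
kp/r³ = (8.99×10⁹)(1.88×10⁻⁸)/(0.0780)³ = 3.562×10⁵ N/C.
E_θ = 3.562×10⁵·sin42° = 2.383×10⁵ N/C.

E_θ ≈ 2.38×10⁵ N/C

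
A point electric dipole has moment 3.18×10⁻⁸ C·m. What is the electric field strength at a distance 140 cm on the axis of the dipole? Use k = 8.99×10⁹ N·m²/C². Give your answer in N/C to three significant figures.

E ≈ 208 N/C

On the dipole axis E = 2kp/r³.
E = 2·(8.99×10⁹)(3.18×10⁻⁸) / (1.40)³ = 208.4 N/C.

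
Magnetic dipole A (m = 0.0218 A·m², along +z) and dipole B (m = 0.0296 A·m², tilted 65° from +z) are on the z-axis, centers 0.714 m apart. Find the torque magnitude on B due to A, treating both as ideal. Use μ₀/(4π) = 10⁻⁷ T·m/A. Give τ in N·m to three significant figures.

Dipole B is on the axis of dipole A, so B₁ there is axial: B₁ = (μ₀/4π)·2m₁/r³ along +z.
B₁ = 2(10⁻⁷)(0.0218)/(0.714)³ = 1.198×10⁻⁸ T.
τ = m₂ B₁ sinθ.
τ = (0.0296)(1.198×10⁻⁸)·sin65° = 3.213×10⁻¹⁰ N·m.

τ ≈ 3.21×10⁻¹⁰ N·m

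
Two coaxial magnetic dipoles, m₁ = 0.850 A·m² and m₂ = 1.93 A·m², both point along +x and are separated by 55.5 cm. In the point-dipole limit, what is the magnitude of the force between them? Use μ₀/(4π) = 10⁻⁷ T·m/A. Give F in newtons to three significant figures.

F ≈ 1.04×10⁻⁵ N

On-axis B of dipole 1: B = (μ₀/4π)·2m₁/r³. Force on dipole 2: F = m₂·dB/dr.
dB/dr = −(μ₀/4π)·6m₁/r⁴, so |F| = (μ₀/4π)·6m₁m₂/r⁴.
F = 6(10⁻⁷)(0.850)(1.93)/(0.555)⁴ = 1.037×10⁻⁵ N.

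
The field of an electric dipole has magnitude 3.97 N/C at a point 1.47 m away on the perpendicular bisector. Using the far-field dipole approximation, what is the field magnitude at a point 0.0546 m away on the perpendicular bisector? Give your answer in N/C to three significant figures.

Dipole fields scale as 1/r³ in the far field; the geometry is the same at both points.
E₂ = E₁ · (r₁/r₂)³ = 3.97 · (1.47/0.0546)³.
(r₁/r₂)³ = (26.92)³ = 1.952e+04.
E₂ ≈ 7.748×10⁴ N/C.

E ≈ 7.75×10⁴ N/C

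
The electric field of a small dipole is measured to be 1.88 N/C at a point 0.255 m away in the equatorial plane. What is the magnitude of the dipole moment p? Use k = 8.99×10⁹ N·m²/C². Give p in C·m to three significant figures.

In the equatorial plane E = kp/r³, so p = Er³/(k).
p = (1.88)·(0.255)³ / (8.99×10⁹) = 3.468×10⁻¹² C·m.

p ≈ 3.47×10⁻¹² C·m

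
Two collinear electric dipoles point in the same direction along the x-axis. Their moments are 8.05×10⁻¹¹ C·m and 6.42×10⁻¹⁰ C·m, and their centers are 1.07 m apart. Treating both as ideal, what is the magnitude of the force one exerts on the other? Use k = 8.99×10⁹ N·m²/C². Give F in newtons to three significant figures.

F ≈ 2.13×10⁻⁹ N

On-axis field of dipole 1 at distance r: E = 2kp₁/r³. Force on dipole 2 is F = p₂·dE/dr (gradient along axis).
dE/dr = −6kp₁/r⁴, so |F| = 6kp₁p₂/r⁴ (attractive for aligned moments).
F = 6(8.99×10⁹)(8.05×10⁻¹¹)(6.42×10⁻¹⁰)/(1.07)⁴ = 2.127×10⁻⁹ N.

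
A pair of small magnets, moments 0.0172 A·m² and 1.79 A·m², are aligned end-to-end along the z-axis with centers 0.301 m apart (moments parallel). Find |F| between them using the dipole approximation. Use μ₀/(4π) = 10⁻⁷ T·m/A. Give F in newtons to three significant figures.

On-axis B of dipole 1: B = (μ₀/4π)·2m₁/r³. Force on dipole 2: F = m₂·dB/dr.
dB/dr = −(μ₀/4π)·6m₁/r⁴, so |F| = (μ₀/4π)·6m₁m₂/r⁴.
F = 6(10⁻⁷)(0.0172)(1.79)/(0.301)⁴ = 2.250×10⁻⁶ N.

F ≈ 2.25×10⁻⁶ N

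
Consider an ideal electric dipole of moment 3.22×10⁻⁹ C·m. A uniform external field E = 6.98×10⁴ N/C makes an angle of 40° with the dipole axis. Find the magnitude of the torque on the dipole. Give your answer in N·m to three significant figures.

Torque on an electric dipole: τ = pE sinθ.
τ = (3.22×10⁻⁹)(6.98×10⁴)·sin40° = 1.445×10⁻⁴ N·m.

τ ≈ 1.44×10⁻⁴ N·m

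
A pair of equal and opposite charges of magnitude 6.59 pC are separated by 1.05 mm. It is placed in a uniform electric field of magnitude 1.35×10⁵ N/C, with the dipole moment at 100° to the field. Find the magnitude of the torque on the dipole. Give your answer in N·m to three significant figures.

Dipole moment p = qd = (6.59×10⁻¹² C)(0.00105 m) = 6.92×10⁻¹⁵ C·m.
Torque on an electric dipole: τ = pE sinθ.
τ = (6.92×10⁻¹⁵)(1.35×10⁵)·sin100° = 9.200×10⁻¹⁰ N·m.

τ ≈ 9.20×10⁻¹⁰ N·m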